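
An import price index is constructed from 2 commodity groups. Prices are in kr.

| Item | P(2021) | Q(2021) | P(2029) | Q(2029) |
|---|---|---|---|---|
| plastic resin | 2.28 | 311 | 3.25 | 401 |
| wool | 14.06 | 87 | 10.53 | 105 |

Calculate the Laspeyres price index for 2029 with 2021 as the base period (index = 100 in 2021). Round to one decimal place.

99.7

Laspeyres price index uses base-period quantities as weights.
ΣP(2029)·Q(2021) = 3.25×311 + 10.53×87 = 1010.75 + 916.11 = 1926.86
ΣP(2021)·Q(2021) = 2.28×311 + 14.06×87 = 709.08 + 1223.22 = 1932.3
Index = 1926.86 / 1932.3 × 100 = 99.7185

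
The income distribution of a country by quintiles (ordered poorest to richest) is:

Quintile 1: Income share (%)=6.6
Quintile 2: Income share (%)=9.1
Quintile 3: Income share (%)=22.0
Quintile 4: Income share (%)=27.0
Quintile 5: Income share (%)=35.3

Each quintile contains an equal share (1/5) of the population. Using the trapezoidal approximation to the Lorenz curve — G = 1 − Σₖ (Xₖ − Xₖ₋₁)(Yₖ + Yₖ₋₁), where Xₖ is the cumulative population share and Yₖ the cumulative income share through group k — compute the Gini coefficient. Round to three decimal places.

0.301

Cumulative income shares Yₖ: 0.0660, 0.1570, 0.3770, 0.6470, 1.0000
Σ (Xₖ−Xₖ₋₁)(Yₖ+Yₖ₋₁) = (1/5)(0.0660+0.0000) + (1/5)(0.1570+0.0660) + (1/5)(0.3770+0.1570) + (1/5)(0.6470+0.3770) + (1/5)(1.0000+0.6470)
  = 0.0132 + 0.0446 + 0.1068 + 0.2048 + 0.3294 = 0.6988
G = 1 − 0.6988 = 0.3012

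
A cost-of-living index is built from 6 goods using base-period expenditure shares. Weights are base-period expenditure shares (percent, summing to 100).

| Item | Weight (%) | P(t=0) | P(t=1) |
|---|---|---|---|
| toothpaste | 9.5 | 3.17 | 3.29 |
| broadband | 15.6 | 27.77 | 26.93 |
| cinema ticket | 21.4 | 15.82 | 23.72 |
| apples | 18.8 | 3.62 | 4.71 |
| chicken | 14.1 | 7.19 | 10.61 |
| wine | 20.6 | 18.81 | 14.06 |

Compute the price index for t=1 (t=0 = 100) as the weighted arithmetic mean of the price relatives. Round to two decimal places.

toothpaste: 9.5 × (3.29/3.17) = 9.5 × 1.037855 = 9.8596
broadband: 15.6 × (26.93/27.77) = 15.6 × 0.969752 = 15.1281
cinema ticket: 21.4 × (23.72/15.82) = 21.4 × 1.499368 = 32.0865
apples: 18.8 × (4.71/3.62) = 18.8 × 1.301105 = 24.4608
chicken: 14.1 × (10.61/7.19) = 14.1 × 1.475661 = 20.8068
wine: 20.6 × (14.06/18.81) = 20.6 × 0.747475 = 15.3980
Index = Σ wᵢ·(p₁ᵢ/p₀ᵢ) = 9.8596 + 15.1281 + 32.0865 + 24.4608 + 20.8068 + 15.3980 = 117.7398

117.74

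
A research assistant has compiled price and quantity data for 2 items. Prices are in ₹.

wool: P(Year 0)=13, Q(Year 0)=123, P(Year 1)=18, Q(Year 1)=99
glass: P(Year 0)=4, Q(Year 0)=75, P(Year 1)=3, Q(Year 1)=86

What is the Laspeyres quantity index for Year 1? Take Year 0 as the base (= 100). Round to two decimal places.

Laspeyres quantity index uses base-period prices as weights.
ΣP(Year 0)·Q(Year 1) = 13×99 + 4×86 = 1287 + 344 = 1631
ΣP(Year 0)·Q(Year 0) = 13×123 + 4×75 = 1599 + 300 = 1899
Index = 1631 / 1899 × 100 = 85.8873

85.89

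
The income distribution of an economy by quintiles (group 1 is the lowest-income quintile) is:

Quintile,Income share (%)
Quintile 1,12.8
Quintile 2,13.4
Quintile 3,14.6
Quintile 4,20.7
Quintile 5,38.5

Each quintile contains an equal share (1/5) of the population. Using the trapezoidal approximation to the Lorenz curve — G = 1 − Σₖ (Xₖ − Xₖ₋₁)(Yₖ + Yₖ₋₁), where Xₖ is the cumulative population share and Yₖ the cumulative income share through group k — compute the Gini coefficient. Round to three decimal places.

Cumulative income shares Yₖ: 0.1280, 0.2620, 0.4080, 0.6150, 1.0000
Σ (Xₖ−Xₖ₋₁)(Yₖ+Yₖ₋₁) = (1/5)(0.1280+0.0000) + (1/5)(0.2620+0.1280) + (1/5)(0.4080+0.2620) + (1/5)(0.6150+0.4080) + (1/5)(1.0000+0.6150)
  = 0.0256 + 0.0780 + 0.1340 + 0.2046 + 0.3230 = 0.7652
G = 1 − 0.7652 = 0.2348

0.235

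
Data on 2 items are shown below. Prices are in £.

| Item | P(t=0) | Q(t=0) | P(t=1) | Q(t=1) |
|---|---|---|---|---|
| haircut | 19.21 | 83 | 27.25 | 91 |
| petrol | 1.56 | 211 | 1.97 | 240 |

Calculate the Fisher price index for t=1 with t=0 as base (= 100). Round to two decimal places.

139.15

Laspeyres component (base-period weights):
ΣP(t=1)Q(t=0) = 27.25×83 + 1.97×211 = 2261.75 + 415.67 = 2677.42
ΣP(t=0)Q(t=0) = 19.21×83 + 1.56×211 = 1594.43 + 329.16 = 1923.59
L = 2677.42 / 1923.59 × 100 = 139.1887
Paasche component (current-period weights):
ΣP(t=1)Q(t=1) = 27.25×91 + 1.97×240 = 2479.75 + 472.8 = 2952.55
ΣP(t=0)Q(t=1) = 19.21×91 + 1.56×240 = 1748.11 + 374.4 = 2122.51
P = 2952.55 / 2122.51 × 100 = 139.1065
Fisher = √(L × P) = √(139.1887 × 139.1065) = 139.1476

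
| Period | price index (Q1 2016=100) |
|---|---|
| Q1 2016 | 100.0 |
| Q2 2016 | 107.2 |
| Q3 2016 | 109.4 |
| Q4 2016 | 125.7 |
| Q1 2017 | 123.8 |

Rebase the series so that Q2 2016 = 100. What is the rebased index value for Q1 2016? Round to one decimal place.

93.3

Rebased(Q1 2016) = 100.0 / 107.2 × 100 = 93.2836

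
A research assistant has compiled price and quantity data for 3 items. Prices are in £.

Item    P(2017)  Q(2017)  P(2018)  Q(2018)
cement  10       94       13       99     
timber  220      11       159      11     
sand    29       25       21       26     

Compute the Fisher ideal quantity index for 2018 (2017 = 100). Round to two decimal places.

102.20

Laspeyres component (base-period weights):
ΣP(2017)Q(2018) = 10×99 + 220×11 + 29×26 = 990 + 2420 + 754 = 4164
ΣP(2017)Q(2017) = 10×94 + 220×11 + 29×25 = 940 + 2420 + 725 = 4085
L = 4164 / 4085 × 100 = 101.9339
Paasche component (current-period weights):
ΣP(2018)Q(2018) = 13×99 + 159×11 + 21×26 = 1287 + 1749 + 546 = 3582
ΣP(2018)Q(2017) = 13×94 + 159×11 + 21×25 = 1222 + 1749 + 525 = 3496
P = 3582 / 3496 × 100 = 102.4600
Fisher = √(L × P) = √(101.9339 × 102.4600) = 102.1966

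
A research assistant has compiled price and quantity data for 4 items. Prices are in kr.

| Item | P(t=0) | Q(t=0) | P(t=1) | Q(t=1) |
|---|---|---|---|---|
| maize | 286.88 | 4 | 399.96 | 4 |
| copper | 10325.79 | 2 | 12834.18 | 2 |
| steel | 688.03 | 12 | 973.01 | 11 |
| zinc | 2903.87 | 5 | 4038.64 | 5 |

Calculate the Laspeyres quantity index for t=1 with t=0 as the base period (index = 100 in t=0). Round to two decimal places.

98.46

Laspeyres quantity index uses base-period prices as weights.
ΣP(t=0)·Q(t=1) = 286.88×4 + 10325.79×2 + 688.03×11 + 2903.87×5 = 1147.52 + 20651.58 + 7568.33 + 14519.35 = 43886.78
ΣP(t=0)·Q(t=0) = 286.88×4 + 10325.79×2 + 688.03×12 + 2903.87×5 = 1147.52 + 20651.58 + 8256.36 + 14519.35 = 44574.81
Index = 43886.78 / 44574.81 × 100 = 98.4565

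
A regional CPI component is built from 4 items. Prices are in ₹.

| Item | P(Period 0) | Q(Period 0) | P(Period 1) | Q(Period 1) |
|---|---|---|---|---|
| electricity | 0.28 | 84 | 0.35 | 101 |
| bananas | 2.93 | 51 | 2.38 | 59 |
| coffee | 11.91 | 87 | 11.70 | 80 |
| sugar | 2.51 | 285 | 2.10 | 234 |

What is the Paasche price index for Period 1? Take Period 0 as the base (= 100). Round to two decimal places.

92.07

Paasche price index uses current-period quantities as weights.
ΣP(Period 1)·Q(Period 1) = 0.35×101 + 2.38×59 + 11.70×80 + 2.10×234 = 35.35 + 140.42 + 936 + 491.4 = 1603.17
ΣP(Period 0)·Q(Period 1) = 0.28×101 + 2.93×59 + 11.91×80 + 2.51×234 = 28.28 + 172.87 + 952.8 + 587.34 = 1741.29
Index = 1603.17 / 1741.29 × 100 = 92.0679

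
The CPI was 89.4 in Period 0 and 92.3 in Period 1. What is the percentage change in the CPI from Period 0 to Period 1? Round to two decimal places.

Change = (92.3 − 89.4) / 89.4 × 100
       = 2.9 / 89.4 × 100 = 3.2438%

3.24%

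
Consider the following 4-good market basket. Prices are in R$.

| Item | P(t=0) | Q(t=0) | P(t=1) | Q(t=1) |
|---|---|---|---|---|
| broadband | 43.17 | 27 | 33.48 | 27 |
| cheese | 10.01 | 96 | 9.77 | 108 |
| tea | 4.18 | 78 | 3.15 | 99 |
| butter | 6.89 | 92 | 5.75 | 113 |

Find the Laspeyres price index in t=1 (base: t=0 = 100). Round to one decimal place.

84.8

Laspeyres price index uses base-period quantities as weights.
ΣP(t=1)·Q(t=0) = 33.48×27 + 9.77×96 + 3.15×78 + 5.75×92 = 903.96 + 937.92 + 245.7 + 529 = 2616.58
ΣP(t=0)·Q(t=0) = 43.17×27 + 10.01×96 + 4.18×78 + 6.89×92 = 1165.59 + 960.96 + 326.04 + 633.88 = 3086.47
Index = 2616.58 / 3086.47 × 100 = 84.7758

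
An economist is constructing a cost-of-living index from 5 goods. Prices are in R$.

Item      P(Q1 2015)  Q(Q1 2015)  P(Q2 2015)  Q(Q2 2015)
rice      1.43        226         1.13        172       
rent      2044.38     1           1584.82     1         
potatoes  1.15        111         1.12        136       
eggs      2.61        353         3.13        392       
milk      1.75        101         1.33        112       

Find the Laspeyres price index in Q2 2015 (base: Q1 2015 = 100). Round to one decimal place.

Laspeyres price index uses base-period quantities as weights.
ΣP(Q2 2015)·Q(Q1 2015) = 1.13×226 + 1584.82×1 + 1.12×111 + 3.13×353 + 1.33×101 = 255.38 + 1584.82 + 124.32 + 1104.89 + 134.33 = 3203.74
ΣP(Q1 2015)·Q(Q1 2015) = 1.43×226 + 2044.38×1 + 1.15×111 + 2.61×353 + 1.75×101 = 323.18 + 2044.38 + 127.65 + 921.33 + 176.75 = 3593.29
Index = 3203.74 / 3593.29 × 100 = 89.1590

89.2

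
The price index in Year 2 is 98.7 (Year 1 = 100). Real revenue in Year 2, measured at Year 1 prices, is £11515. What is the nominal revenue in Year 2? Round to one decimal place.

Nominal = Real × (Index/100) = 11515 × (98.7/100)
        = 11515 × 0.987 = 11365.3050

11365.3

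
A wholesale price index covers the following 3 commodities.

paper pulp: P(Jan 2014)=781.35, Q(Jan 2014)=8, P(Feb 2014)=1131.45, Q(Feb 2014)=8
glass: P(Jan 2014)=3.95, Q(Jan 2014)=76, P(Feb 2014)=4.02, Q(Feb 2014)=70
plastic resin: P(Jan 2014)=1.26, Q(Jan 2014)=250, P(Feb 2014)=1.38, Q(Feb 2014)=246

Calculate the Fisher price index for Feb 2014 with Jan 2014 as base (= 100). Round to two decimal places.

Laspeyres component (base-period weights):
ΣP(Feb 2014)Q(Jan 2014) = 1131.45×8 + 4.02×76 + 1.38×250 = 9051.6 + 305.52 + 345 = 9702.12
ΣP(Jan 2014)Q(Jan 2014) = 781.35×8 + 3.95×76 + 1.26×250 = 6250.8 + 300.2 + 315 = 6866
L = 9702.12 / 6866 × 100 = 141.3067
Paasche component (current-period weights):
ΣP(Feb 2014)Q(Feb 2014) = 1131.45×8 + 4.02×70 + 1.38×246 = 9051.6 + 281.4 + 339.48 = 9672.48
ΣP(Jan 2014)Q(Feb 2014) = 781.35×8 + 3.95×70 + 1.26×246 = 6250.8 + 276.5 + 309.96 = 6837.26
P = 9672.48 / 6837.26 × 100 = 141.4672
Fisher = √(L × P) = √(141.3067 × 141.4672) = 141.3869

141.39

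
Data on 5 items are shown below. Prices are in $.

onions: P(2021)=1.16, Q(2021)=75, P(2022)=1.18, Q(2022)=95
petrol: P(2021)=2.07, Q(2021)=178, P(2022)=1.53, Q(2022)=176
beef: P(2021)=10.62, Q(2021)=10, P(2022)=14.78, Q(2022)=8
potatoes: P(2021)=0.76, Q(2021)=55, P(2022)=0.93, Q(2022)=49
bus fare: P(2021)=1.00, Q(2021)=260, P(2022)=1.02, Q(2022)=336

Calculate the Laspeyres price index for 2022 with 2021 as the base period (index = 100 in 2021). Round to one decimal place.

Laspeyres price index uses base-period quantities as weights.
ΣP(2022)·Q(2021) = 1.18×75 + 1.53×178 + 14.78×10 + 0.93×55 + 1.02×260 = 88.5 + 272.34 + 147.8 + 51.15 + 265.2 = 824.99
ΣP(2021)·Q(2021) = 1.16×75 + 2.07×178 + 10.62×10 + 0.76×55 + 1.00×260 = 87 + 368.46 + 106.2 + 41.8 + 260 = 863.46
Index = 824.99 / 863.46 × 100 = 95.5447

95.5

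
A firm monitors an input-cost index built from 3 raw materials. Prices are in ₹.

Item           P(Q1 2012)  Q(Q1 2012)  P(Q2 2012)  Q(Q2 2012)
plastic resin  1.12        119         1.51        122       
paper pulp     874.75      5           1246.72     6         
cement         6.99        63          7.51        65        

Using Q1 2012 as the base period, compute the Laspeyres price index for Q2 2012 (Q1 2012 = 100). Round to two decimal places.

139.19

Laspeyres price index uses base-period quantities as weights.
ΣP(Q2 2012)·Q(Q1 2012) = 1.51×119 + 1246.72×5 + 7.51×63 = 179.69 + 6233.6 + 473.13 = 6886.42
ΣP(Q1 2012)·Q(Q1 2012) = 1.12×119 + 874.75×5 + 6.99×63 = 133.28 + 4373.75 + 440.37 = 4947.4
Index = 6886.42 / 4947.4 × 100 = 139.1927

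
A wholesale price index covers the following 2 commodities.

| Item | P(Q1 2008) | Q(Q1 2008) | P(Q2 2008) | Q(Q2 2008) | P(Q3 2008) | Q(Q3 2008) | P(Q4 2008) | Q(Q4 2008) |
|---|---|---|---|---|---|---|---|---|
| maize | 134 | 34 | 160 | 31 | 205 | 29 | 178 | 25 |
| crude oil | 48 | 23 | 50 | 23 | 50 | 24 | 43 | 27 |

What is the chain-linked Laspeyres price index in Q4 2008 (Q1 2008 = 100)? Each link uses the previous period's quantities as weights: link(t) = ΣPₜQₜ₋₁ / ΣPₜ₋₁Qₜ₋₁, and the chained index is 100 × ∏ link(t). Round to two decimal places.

123.98

Link Q1 2008→Q2 2008:
ΣP(Q2 2008)Q(Q1 2008) = 160×34 + 50×23 = 5440 + 1150 = 6590
ΣP(Q1 2008)Q(Q1 2008) = 134×34 + 48×23 = 4556 + 1104 = 5660
link = 6590/5660 = 1.164311
Link Q2 2008→Q3 2008:
ΣP(Q3 2008)Q(Q2 2008) = 205×31 + 50×23 = 6355 + 1150 = 7505
ΣP(Q2 2008)Q(Q2 2008) = 160×31 + 50×23 = 4960 + 1150 = 6110
link = 7505/6110 = 1.228314
Link Q3 2008→Q4 2008:
ΣP(Q4 2008)Q(Q3 2008) = 178×29 + 43×24 = 5162 + 1032 = 6194
ΣP(Q3 2008)Q(Q3 2008) = 205×29 + 50×24 = 5945 + 1200 = 7145
link = 6194/7145 = 0.866900
Chained index = 100 × 1.164311 × 1.228314 × 0.866900 = 123.9788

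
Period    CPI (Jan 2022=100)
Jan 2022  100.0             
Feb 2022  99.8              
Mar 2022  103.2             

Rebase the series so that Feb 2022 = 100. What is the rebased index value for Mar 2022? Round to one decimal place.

Rebased(Mar 2022) = 103.2 / 99.8 × 100 = 103.4068

103.4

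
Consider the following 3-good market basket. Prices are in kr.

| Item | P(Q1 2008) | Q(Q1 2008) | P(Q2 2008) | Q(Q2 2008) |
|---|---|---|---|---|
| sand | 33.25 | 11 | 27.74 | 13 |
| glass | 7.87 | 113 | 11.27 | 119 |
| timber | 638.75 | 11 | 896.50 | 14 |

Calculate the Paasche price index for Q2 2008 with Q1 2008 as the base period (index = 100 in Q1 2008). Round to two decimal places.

Paasche price index uses current-period quantities as weights.
ΣP(Q2 2008)·Q(Q2 2008) = 27.74×13 + 11.27×119 + 896.50×14 = 360.62 + 1341.13 + 12551 = 14252.75
ΣP(Q1 2008)·Q(Q2 2008) = 33.25×13 + 7.87×119 + 638.75×14 = 432.25 + 936.53 + 8942.5 = 10311.28
Index = 14252.75 / 10311.28 × 100 = 138.2248

138.22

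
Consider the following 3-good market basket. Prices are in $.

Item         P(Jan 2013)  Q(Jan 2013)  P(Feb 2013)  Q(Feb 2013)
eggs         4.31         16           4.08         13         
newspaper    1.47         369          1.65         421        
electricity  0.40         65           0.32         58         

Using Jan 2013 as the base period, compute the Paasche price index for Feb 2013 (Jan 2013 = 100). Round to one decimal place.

Paasche price index uses current-period quantities as weights.
ΣP(Feb 2013)·Q(Feb 2013) = 4.08×13 + 1.65×421 + 0.32×58 = 53.04 + 694.65 + 18.56 = 766.25
ΣP(Jan 2013)·Q(Feb 2013) = 4.31×13 + 1.47×421 + 0.40×58 = 56.03 + 618.87 + 23.2 = 698.1
Index = 766.25 / 698.1 × 100 = 109.7622

109.8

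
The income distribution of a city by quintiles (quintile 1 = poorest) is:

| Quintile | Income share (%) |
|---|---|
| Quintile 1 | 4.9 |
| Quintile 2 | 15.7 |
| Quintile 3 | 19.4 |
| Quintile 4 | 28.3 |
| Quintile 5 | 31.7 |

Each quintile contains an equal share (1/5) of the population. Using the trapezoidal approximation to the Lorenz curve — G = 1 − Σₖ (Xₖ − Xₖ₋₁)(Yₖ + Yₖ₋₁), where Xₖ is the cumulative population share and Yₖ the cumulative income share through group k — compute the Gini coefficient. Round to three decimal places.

Cumulative income shares Yₖ: 0.0490, 0.2060, 0.4000, 0.6830, 1.0000
Σ (Xₖ−Xₖ₋₁)(Yₖ+Yₖ₋₁) = (1/5)(0.0490+0.0000) + (1/5)(0.2060+0.0490) + (1/5)(0.4000+0.2060) + (1/5)(0.6830+0.4000) + (1/5)(1.0000+0.6830)
  = 0.0098 + 0.0510 + 0.1212 + 0.2166 + 0.3366 = 0.7352
G = 1 − 0.7352 = 0.2648

0.265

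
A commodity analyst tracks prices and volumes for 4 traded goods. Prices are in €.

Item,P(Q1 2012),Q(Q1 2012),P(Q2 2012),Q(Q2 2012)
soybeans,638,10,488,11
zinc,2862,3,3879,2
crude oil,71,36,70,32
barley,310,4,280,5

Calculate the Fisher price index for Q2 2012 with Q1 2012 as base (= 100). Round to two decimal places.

Laspeyres component (base-period weights):
ΣP(Q2 2012)Q(Q1 2012) = 488×10 + 3879×3 + 70×36 + 280×4 = 4880 + 11637 + 2520 + 1120 = 20157
ΣP(Q1 2012)Q(Q1 2012) = 638×10 + 2862×3 + 71×36 + 310×4 = 6380 + 8586 + 2556 + 1240 = 18762
L = 20157 / 18762 × 100 = 107.4352
Paasche component (current-period weights):
ΣP(Q2 2012)Q(Q2 2012) = 488×11 + 3879×2 + 70×32 + 280×5 = 5368 + 7758 + 2240 + 1400 = 16766
ΣP(Q1 2012)Q(Q2 2012) = 638×11 + 2862×2 + 71×32 + 310×5 = 7018 + 5724 + 2272 + 1550 = 16564
P = 16766 / 16564 × 100 = 101.2195
Fisher = √(L × P) = √(107.4352 × 101.2195) = 104.2811

104.28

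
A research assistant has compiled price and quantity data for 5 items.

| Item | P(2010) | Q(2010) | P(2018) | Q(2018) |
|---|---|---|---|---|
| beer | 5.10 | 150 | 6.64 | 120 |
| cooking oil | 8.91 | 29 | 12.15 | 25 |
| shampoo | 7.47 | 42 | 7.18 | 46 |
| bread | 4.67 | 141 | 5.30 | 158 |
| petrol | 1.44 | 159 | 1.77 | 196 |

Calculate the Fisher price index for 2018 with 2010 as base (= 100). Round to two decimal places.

119.68

Laspeyres component (base-period weights):
ΣP(2018)Q(2010) = 6.64×150 + 12.15×29 + 7.18×42 + 5.30×141 + 1.77×159 = 996 + 352.35 + 301.56 + 747.3 + 281.43 = 2678.64
ΣP(2010)Q(2010) = 5.10×150 + 8.91×29 + 7.47×42 + 4.67×141 + 1.44×159 = 765 + 258.39 + 313.74 + 658.47 + 228.96 = 2224.56
L = 2678.64 / 2224.56 × 100 = 120.4121
Paasche component (current-period weights):
ΣP(2018)Q(2018) = 6.64×120 + 12.15×25 + 7.18×46 + 5.30×158 + 1.77×196 = 796.8 + 303.75 + 330.28 + 837.4 + 346.92 = 2615.15
ΣP(2010)Q(2018) = 5.10×120 + 8.91×25 + 7.47×46 + 4.67×158 + 1.44×196 = 612 + 222.75 + 343.62 + 737.86 + 282.24 = 2198.47
P = 2615.15 / 2198.47 × 100 = 118.9532
Fisher = √(L × P) = √(120.4121 × 118.9532) = 119.6804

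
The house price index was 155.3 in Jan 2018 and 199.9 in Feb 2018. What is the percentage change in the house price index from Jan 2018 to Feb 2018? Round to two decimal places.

28.72%

Change = (199.9 − 155.3) / 155.3 × 100
       = 44.6 / 155.3 × 100 = 28.7186%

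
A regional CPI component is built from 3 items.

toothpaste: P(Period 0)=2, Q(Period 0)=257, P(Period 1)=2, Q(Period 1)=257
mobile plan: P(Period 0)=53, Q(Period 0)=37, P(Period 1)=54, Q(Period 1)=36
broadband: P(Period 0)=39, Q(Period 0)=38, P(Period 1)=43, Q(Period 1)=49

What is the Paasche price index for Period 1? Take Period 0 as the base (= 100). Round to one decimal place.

Paasche price index uses current-period quantities as weights.
ΣP(Period 1)·Q(Period 1) = 2×257 + 54×36 + 43×49 = 514 + 1944 + 2107 = 4565
ΣP(Period 0)·Q(Period 1) = 2×257 + 53×36 + 39×49 = 514 + 1908 + 1911 = 4333
Index = 4565 / 4333 × 100 = 105.3543

105.4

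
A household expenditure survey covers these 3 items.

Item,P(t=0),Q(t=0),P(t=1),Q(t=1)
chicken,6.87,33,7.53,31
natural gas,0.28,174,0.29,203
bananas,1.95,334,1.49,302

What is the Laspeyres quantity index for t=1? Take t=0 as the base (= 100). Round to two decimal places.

Laspeyres quantity index uses base-period prices as weights.
ΣP(t=0)·Q(t=1) = 6.87×31 + 0.28×203 + 1.95×302 = 212.97 + 56.84 + 588.9 = 858.71
ΣP(t=0)·Q(t=0) = 6.87×33 + 0.28×174 + 1.95×334 = 226.71 + 48.72 + 651.3 = 926.73
Index = 858.71 / 926.73 × 100 = 92.6602

92.66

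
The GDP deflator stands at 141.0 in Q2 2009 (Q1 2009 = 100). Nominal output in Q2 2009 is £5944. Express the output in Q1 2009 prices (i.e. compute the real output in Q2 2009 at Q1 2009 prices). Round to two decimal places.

Real = Nominal ÷ (Index/100) = 5944 ÷ (141.0/100)
     = 5944 ÷ 1.410 = 4215.6028

4215.60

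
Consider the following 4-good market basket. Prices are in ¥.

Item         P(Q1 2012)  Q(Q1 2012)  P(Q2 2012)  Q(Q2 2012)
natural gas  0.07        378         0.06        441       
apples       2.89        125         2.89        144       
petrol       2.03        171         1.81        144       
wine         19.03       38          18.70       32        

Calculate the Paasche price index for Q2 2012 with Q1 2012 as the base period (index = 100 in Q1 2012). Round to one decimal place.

Paasche price index uses current-period quantities as weights.
ΣP(Q2 2012)·Q(Q2 2012) = 0.06×441 + 2.89×144 + 1.81×144 + 18.70×32 = 26.46 + 416.16 + 260.64 + 598.4 = 1301.66
ΣP(Q1 2012)·Q(Q2 2012) = 0.07×441 + 2.89×144 + 2.03×144 + 19.03×32 = 30.87 + 416.16 + 292.32 + 608.96 = 1348.31
Index = 1301.66 / 1348.31 × 100 = 96.5401

96.5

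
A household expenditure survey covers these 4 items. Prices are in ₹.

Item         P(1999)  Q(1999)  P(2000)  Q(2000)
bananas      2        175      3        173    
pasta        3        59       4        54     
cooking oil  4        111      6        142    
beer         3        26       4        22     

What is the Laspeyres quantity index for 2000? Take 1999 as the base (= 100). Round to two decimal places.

108.87

Laspeyres quantity index uses base-period prices as weights.
ΣP(1999)·Q(2000) = 2×173 + 3×54 + 4×142 + 3×22 = 346 + 162 + 568 + 66 = 1142
ΣP(1999)·Q(1999) = 2×175 + 3×59 + 4×111 + 3×26 = 350 + 177 + 444 + 78 = 1049
Index = 1142 / 1049 × 100 = 108.8656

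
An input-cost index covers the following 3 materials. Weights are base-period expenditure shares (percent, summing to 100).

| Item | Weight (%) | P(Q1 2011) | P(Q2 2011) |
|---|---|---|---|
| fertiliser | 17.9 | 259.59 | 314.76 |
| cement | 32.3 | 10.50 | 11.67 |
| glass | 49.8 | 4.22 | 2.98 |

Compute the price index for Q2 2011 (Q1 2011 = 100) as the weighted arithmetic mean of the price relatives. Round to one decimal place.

fertiliser: 17.9 × (314.76/259.59) = 17.9 × 1.212527 = 21.7042
cement: 32.3 × (11.67/10.50) = 32.3 × 1.111429 = 35.8991
glass: 49.8 × (2.98/4.22) = 49.8 × 0.706161 = 35.1668
Index = Σ wᵢ·(p₁ᵢ/p₀ᵢ) = 21.7042 + 35.8991 + 35.1668 = 92.7702

92.8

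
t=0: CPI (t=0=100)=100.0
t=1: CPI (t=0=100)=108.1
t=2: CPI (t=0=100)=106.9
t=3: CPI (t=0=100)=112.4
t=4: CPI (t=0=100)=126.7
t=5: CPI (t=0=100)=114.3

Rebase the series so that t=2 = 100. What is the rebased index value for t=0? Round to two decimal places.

Rebased(t=0) = 100.0 / 106.9 × 100 = 93.5454

93.55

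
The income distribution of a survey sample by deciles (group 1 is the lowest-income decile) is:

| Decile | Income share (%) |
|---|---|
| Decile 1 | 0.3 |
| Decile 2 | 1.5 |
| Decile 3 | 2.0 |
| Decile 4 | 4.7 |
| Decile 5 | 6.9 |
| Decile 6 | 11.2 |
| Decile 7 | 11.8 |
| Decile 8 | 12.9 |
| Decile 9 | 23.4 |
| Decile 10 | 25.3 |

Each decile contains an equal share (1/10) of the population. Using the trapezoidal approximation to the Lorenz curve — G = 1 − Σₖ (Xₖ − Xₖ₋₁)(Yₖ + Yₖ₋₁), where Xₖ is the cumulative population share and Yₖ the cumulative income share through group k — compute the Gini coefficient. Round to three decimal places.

0.458

Cumulative income shares Yₖ: 0.0030, 0.0180, 0.0380, 0.0850, 0.1540, 0.2660, 0.3840, 0.5130, 0.7470, 1.0000
Σ (Xₖ−Xₖ₋₁)(Yₖ+Yₖ₋₁) = (1/10)(0.0030+0.0000) + (1/10)(0.0180+0.0030) + (1/10)(0.0380+0.0180) + (1/10)(0.0850+0.0380) + (1/10)(0.1540+0.0850) + (1/10)(0.2660+0.1540) + (1/10)(0.3840+0.2660) + (1/10)(0.5130+0.3840) + (1/10)(0.7470+0.5130) + (1/10)(1.0000+0.7470)
  = 0.0003 + 0.0021 + 0.0056 + 0.0123 + 0.0239 + 0.0420 + 0.0650 + 0.0897 + 0.1260 + 0.1747 = 0.5416
G = 1 − 0.5416 = 0.4584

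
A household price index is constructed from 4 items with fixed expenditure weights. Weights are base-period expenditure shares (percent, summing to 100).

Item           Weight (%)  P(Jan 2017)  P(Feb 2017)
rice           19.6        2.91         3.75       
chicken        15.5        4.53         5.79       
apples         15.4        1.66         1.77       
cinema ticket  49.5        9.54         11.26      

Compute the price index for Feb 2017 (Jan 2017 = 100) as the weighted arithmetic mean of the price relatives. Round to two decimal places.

rice: 19.6 × (3.75/2.91) = 19.6 × 1.288660 = 25.2577
chicken: 15.5 × (5.79/4.53) = 15.5 × 1.278146 = 19.8113
apples: 15.4 × (1.77/1.66) = 15.4 × 1.066265 = 16.4205
cinema ticket: 49.5 × (11.26/9.54) = 49.5 × 1.180294 = 58.4245
Index = Σ wᵢ·(p₁ᵢ/p₀ᵢ) = 25.2577 + 19.8113 + 16.4205 + 58.4245 = 119.9140

119.91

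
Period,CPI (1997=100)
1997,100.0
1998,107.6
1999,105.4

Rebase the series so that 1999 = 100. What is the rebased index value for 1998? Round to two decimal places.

Rebased(1998) = 107.6 / 105.4 × 100 = 102.0873

102.09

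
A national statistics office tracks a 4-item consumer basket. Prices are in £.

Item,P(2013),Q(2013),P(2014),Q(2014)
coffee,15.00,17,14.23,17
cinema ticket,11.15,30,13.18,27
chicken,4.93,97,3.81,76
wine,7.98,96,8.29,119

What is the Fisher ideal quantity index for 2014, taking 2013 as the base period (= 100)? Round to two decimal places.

103.24

Laspeyres component (base-period weights):
ΣP(2013)Q(2014) = 15.00×17 + 11.15×27 + 4.93×76 + 7.98×119 = 255 + 301.05 + 374.68 + 949.62 = 1880.35
ΣP(2013)Q(2013) = 15.00×17 + 11.15×30 + 4.93×97 + 7.98×96 = 255 + 334.5 + 478.21 + 766.08 = 1833.79
L = 1880.35 / 1833.79 × 100 = 102.5390
Paasche component (current-period weights):
ΣP(2014)Q(2014) = 14.23×17 + 13.18×27 + 3.81×76 + 8.29×119 = 241.91 + 355.86 + 289.56 + 986.51 = 1873.84
ΣP(2014)Q(2013) = 14.23×17 + 13.18×30 + 3.81×97 + 8.29×96 = 241.91 + 395.4 + 369.57 + 795.84 = 1802.72
P = 1873.84 / 1802.72 × 100 = 103.9451
Fisher = √(L × P) = √(102.5390 × 103.9451) = 103.2397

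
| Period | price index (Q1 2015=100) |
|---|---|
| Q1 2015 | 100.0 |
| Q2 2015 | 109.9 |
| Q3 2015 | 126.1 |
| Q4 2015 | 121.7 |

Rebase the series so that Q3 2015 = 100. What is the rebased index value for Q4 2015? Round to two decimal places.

Rebased(Q4 2015) = 121.7 / 126.1 × 100 = 96.5107

96.51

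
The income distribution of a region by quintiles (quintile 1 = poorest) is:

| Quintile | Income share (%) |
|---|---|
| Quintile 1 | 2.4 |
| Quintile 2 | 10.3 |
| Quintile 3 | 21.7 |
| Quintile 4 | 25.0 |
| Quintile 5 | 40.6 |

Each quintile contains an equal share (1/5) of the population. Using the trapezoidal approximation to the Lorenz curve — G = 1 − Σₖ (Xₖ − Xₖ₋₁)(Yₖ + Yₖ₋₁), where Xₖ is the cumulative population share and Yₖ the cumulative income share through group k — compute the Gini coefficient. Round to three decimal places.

Cumulative income shares Yₖ: 0.0240, 0.1270, 0.3440, 0.5940, 1.0000
Σ (Xₖ−Xₖ₋₁)(Yₖ+Yₖ₋₁) = (1/5)(0.0240+0.0000) + (1/5)(0.1270+0.0240) + (1/5)(0.3440+0.1270) + (1/5)(0.5940+0.3440) + (1/5)(1.0000+0.5940)
  = 0.0048 + 0.0302 + 0.0942 + 0.1876 + 0.3188 = 0.6356
G = 1 − 0.6356 = 0.3644

0.364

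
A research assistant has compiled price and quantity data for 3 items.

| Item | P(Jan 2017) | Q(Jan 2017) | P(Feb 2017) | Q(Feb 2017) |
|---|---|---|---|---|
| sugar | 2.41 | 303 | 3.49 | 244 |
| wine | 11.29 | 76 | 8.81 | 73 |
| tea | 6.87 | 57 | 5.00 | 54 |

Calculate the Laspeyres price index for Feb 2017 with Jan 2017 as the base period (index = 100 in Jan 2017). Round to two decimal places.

Laspeyres price index uses base-period quantities as weights.
ΣP(Feb 2017)·Q(Jan 2017) = 3.49×303 + 8.81×76 + 5.00×57 = 1057.47 + 669.56 + 285 = 2012.03
ΣP(Jan 2017)·Q(Jan 2017) = 2.41×303 + 11.29×76 + 6.87×57 = 730.23 + 858.04 + 391.59 = 1979.86
Index = 2012.03 / 1979.86 × 100 = 101.6249

101.62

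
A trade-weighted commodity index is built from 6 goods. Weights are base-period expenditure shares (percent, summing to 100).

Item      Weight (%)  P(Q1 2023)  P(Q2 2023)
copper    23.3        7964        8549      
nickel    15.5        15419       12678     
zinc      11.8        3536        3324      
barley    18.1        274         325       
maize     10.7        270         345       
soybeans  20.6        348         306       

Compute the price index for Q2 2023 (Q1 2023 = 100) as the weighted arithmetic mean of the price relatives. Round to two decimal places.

102.10

copper: 23.3 × (8549/7964) = 23.3 × 1.073456 = 25.0115
nickel: 15.5 × (12678/15419) = 15.5 × 0.822232 = 12.7446
zinc: 11.8 × (3324/3536) = 11.8 × 0.940045 = 11.0925
barley: 18.1 × (325/274) = 18.1 × 1.186131 = 21.4690
maize: 10.7 × (345/270) = 10.7 × 1.277778 = 13.6722
soybeans: 20.6 × (306/348) = 20.6 × 0.879310 = 18.1138
Index = Σ wᵢ·(p₁ᵢ/p₀ᵢ) = 25.0115 + 12.7446 + 11.0925 + 21.4690 + 13.6722 + 18.1138 = 102.1036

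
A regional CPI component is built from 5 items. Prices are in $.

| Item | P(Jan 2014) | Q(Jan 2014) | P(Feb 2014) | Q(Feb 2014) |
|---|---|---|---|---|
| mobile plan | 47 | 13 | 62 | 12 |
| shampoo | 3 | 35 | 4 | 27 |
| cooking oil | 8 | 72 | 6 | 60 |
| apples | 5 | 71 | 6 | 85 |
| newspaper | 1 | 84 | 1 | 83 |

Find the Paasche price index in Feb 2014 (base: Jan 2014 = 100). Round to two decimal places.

Paasche price index uses current-period quantities as weights.
ΣP(Feb 2014)·Q(Feb 2014) = 62×12 + 4×27 + 6×60 + 6×85 + 1×83 = 744 + 108 + 360 + 510 + 83 = 1805
ΣP(Jan 2014)·Q(Feb 2014) = 47×12 + 3×27 + 8×60 + 5×85 + 1×83 = 564 + 81 + 480 + 425 + 83 = 1633
Index = 1805 / 1633 × 100 = 110.5328

110.53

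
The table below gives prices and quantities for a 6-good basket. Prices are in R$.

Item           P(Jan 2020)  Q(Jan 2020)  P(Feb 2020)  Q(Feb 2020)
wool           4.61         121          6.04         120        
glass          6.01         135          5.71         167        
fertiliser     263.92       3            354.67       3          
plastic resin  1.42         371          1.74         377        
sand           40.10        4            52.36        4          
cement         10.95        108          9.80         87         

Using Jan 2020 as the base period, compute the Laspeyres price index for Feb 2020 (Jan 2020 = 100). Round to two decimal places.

Laspeyres price index uses base-period quantities as weights.
ΣP(Feb 2020)·Q(Jan 2020) = 6.04×121 + 5.71×135 + 354.67×3 + 1.74×371 + 52.36×4 + 9.80×108 = 730.84 + 770.85 + 1064.01 + 645.54 + 209.44 + 1058.4 = 4479.08
ΣP(Jan 2020)·Q(Jan 2020) = 4.61×121 + 6.01×135 + 263.92×3 + 1.42×371 + 40.10×4 + 10.95×108 = 557.81 + 811.35 + 791.76 + 526.82 + 160.4 + 1182.6 = 4030.74
Index = 4479.08 / 4030.74 × 100 = 111.1230

111.12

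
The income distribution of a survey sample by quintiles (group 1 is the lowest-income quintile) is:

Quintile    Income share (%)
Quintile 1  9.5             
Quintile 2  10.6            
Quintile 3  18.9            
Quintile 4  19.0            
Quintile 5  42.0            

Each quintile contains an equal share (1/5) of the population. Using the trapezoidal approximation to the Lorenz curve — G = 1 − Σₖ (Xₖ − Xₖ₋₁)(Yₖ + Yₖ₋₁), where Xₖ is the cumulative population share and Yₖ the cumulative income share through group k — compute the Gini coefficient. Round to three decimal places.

Cumulative income shares Yₖ: 0.0950, 0.2010, 0.3900, 0.5800, 1.0000
Σ (Xₖ−Xₖ₋₁)(Yₖ+Yₖ₋₁) = (1/5)(0.0950+0.0000) + (1/5)(0.2010+0.0950) + (1/5)(0.3900+0.2010) + (1/5)(0.5800+0.3900) + (1/5)(1.0000+0.5800)
  = 0.0190 + 0.0592 + 0.1182 + 0.1940 + 0.3160 = 0.7064
G = 1 − 0.7064 = 0.2936

0.294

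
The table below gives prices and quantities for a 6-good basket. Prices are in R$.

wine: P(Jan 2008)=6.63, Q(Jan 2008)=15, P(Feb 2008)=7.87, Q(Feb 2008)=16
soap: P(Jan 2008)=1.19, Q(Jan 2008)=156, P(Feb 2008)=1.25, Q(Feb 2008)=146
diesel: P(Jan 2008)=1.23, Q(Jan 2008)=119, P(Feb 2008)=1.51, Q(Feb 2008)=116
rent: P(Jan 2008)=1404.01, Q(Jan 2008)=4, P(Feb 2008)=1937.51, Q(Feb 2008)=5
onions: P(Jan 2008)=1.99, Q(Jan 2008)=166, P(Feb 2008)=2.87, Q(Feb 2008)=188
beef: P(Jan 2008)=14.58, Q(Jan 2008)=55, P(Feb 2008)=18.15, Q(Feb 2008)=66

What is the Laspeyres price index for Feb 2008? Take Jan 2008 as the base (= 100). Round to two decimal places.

Laspeyres price index uses base-period quantities as weights.
ΣP(Feb 2008)·Q(Jan 2008) = 7.87×15 + 1.25×156 + 1.51×119 + 1937.51×4 + 2.87×166 + 18.15×55 = 118.05 + 195 + 179.69 + 7750.04 + 476.42 + 998.25 = 9717.45
ΣP(Jan 2008)·Q(Jan 2008) = 6.63×15 + 1.19×156 + 1.23×119 + 1404.01×4 + 1.99×166 + 14.58×55 = 99.45 + 185.64 + 146.37 + 5616.04 + 330.34 + 801.9 = 7179.74
Index = 9717.45 / 7179.74 × 100 = 135.3454

135.35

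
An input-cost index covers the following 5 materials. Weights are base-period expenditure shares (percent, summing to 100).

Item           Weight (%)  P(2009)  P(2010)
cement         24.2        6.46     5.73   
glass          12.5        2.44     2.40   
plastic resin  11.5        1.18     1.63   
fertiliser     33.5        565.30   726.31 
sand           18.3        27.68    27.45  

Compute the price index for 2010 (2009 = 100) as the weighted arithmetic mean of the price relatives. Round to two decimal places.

cement: 24.2 × (5.73/6.46) = 24.2 × 0.886997 = 21.4653
glass: 12.5 × (2.40/2.44) = 12.5 × 0.983607 = 12.2951
plastic resin: 11.5 × (1.63/1.18) = 11.5 × 1.381356 = 15.8856
fertiliser: 33.5 × (726.31/565.30) = 33.5 × 1.284822 = 43.0415
sand: 18.3 × (27.45/27.68) = 18.3 × 0.991691 = 18.1479
Index = Σ wᵢ·(p₁ᵢ/p₀ᵢ) = 21.4653 + 12.2951 + 15.8856 + 43.0415 + 18.1479 = 110.8355

110.84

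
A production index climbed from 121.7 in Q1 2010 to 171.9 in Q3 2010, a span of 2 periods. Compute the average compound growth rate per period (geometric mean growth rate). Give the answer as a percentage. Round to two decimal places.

Growth factor = (171.9/121.7)^(1/2) = (1.412490)^(1/2) = 1.188482
Growth rate = 1.188482 − 1 = 0.188482 = 18.8482%

18.85%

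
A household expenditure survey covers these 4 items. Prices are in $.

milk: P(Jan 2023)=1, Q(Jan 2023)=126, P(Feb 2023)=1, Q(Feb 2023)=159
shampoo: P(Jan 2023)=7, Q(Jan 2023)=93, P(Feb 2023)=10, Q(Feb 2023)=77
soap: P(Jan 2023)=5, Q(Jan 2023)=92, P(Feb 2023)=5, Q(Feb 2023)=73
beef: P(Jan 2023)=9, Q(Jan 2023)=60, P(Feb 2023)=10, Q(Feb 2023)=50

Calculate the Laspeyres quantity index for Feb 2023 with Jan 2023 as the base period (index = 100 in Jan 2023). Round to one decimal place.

85.1

Laspeyres quantity index uses base-period prices as weights.
ΣP(Jan 2023)·Q(Feb 2023) = 1×159 + 7×77 + 5×73 + 9×50 = 159 + 539 + 365 + 450 = 1513
ΣP(Jan 2023)·Q(Jan 2023) = 1×126 + 7×93 + 5×92 + 9×60 = 126 + 651 + 460 + 540 = 1777
Index = 1513 / 1777 × 100 = 85.1435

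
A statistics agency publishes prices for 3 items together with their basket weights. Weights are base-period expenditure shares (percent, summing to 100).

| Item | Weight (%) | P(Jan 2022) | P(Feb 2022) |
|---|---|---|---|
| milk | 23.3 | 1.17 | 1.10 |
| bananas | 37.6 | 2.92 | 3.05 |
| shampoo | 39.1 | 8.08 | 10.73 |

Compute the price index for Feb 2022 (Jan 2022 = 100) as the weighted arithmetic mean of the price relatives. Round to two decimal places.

milk: 23.3 × (1.10/1.17) = 23.3 × 0.940171 = 21.9060
bananas: 37.6 × (3.05/2.92) = 37.6 × 1.044521 = 39.2740
shampoo: 39.1 × (10.73/8.08) = 39.1 × 1.327970 = 51.9236
Index = Σ wᵢ·(p₁ᵢ/p₀ᵢ) = 21.9060 + 39.2740 + 51.9236 = 113.1036

113.10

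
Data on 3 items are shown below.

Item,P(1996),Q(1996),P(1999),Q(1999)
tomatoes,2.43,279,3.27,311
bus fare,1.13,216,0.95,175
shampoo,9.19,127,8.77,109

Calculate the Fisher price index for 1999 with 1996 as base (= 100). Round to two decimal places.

Laspeyres component (base-period weights):
ΣP(1999)Q(1996) = 3.27×279 + 0.95×216 + 8.77×127 = 912.33 + 205.2 + 1113.79 = 2231.32
ΣP(1996)Q(1996) = 2.43×279 + 1.13×216 + 9.19×127 = 677.97 + 244.08 + 1167.13 = 2089.18
L = 2231.32 / 2089.18 × 100 = 106.8036
Paasche component (current-period weights):
ΣP(1999)Q(1999) = 3.27×311 + 0.95×175 + 8.77×109 = 1016.97 + 166.25 + 955.93 = 2139.15
ΣP(1996)Q(1999) = 2.43×311 + 1.13×175 + 9.19×109 = 755.73 + 197.75 + 1001.71 = 1955.19
P = 2139.15 / 1955.19 × 100 = 109.4088
Fisher = √(L × P) = √(106.8036 × 109.4088) = 108.0984

108.10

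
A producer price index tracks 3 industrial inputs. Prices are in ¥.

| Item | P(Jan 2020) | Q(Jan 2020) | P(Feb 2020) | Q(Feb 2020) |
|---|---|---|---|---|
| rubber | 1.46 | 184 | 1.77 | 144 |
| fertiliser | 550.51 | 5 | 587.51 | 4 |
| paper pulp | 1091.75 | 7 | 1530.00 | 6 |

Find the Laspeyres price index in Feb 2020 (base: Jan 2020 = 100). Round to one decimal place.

Laspeyres price index uses base-period quantities as weights.
ΣP(Feb 2020)·Q(Jan 2020) = 1.77×184 + 587.51×5 + 1530.00×7 = 325.68 + 2937.55 + 10710 = 13973.23
ΣP(Jan 2020)·Q(Jan 2020) = 1.46×184 + 550.51×5 + 1091.75×7 = 268.64 + 2752.55 + 7642.25 = 10663.44
Index = 13973.23 / 10663.44 × 100 = 131.0387

131.0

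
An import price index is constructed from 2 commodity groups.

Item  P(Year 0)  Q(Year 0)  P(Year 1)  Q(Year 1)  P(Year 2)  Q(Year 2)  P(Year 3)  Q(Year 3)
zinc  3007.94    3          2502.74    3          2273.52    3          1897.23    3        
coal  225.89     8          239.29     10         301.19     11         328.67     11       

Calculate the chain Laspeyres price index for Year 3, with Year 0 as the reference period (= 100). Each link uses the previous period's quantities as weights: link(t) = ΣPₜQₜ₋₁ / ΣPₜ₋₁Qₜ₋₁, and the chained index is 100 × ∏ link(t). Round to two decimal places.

Link Year 0→Year 1:
ΣP(Year 1)Q(Year 0) = 2502.74×3 + 239.29×8 = 7508.22 + 1914.32 = 9422.54
ΣP(Year 0)Q(Year 0) = 3007.94×3 + 225.89×8 = 9023.82 + 1807.12 = 10830.94
link = 9422.54/10830.94 = 0.869965
Link Year 1→Year 2:
ΣP(Year 2)Q(Year 1) = 2273.52×3 + 301.19×10 = 6820.56 + 3011.9 = 9832.46
ΣP(Year 1)Q(Year 1) = 2502.74×3 + 239.29×10 = 7508.22 + 2392.9 = 9901.12
link = 9832.46/9901.12 = 0.993065
Link Year 2→Year 3:
ΣP(Year 3)Q(Year 2) = 1897.23×3 + 328.67×11 = 5691.69 + 3615.37 = 9307.06
ΣP(Year 2)Q(Year 2) = 2273.52×3 + 301.19×11 = 6820.56 + 3313.09 = 10133.65
link = 9307.06/10133.65 = 0.918431
Chained index = 100 × 0.869965 × 0.993065 × 0.918431 = 79.3462

79.35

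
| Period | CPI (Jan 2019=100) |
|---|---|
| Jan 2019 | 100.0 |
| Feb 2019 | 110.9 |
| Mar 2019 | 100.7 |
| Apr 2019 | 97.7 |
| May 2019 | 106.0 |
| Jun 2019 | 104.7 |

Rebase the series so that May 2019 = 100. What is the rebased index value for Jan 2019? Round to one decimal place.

Rebased(Jan 2019) = 100.0 / 106.0 × 100 = 94.3396

94.3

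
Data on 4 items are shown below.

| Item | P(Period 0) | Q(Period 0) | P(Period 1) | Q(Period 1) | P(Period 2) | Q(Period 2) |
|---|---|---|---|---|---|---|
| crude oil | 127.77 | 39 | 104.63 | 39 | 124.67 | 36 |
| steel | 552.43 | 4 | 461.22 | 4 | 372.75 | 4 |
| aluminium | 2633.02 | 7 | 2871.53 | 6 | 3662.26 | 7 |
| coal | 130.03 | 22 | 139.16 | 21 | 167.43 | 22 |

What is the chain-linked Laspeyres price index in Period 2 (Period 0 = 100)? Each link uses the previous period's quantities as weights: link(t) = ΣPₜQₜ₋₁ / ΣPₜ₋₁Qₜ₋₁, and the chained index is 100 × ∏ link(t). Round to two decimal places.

Link Period 0→Period 1:
ΣP(Period 1)Q(Period 0) = 104.63×39 + 461.22×4 + 2871.53×7 + 139.16×22 = 4080.57 + 1844.88 + 20100.71 + 3061.52 = 29087.68
ΣP(Period 0)Q(Period 0) = 127.77×39 + 552.43×4 + 2633.02×7 + 130.03×22 = 4983.03 + 2209.72 + 18431.14 + 2860.66 = 28484.55
link = 29087.68/28484.55 = 1.021174
Link Period 1→Period 2:
ΣP(Period 2)Q(Period 1) = 124.67×39 + 372.75×4 + 3662.26×6 + 167.43×21 = 4862.13 + 1491 + 21973.56 + 3516.03 = 31842.72
ΣP(Period 1)Q(Period 1) = 104.63×39 + 461.22×4 + 2871.53×6 + 139.16×21 = 4080.57 + 1844.88 + 17229.18 + 2922.36 = 26076.99
link = 31842.72/26076.99 = 1.221104
Chained index = 100 × 1.021174 × 1.221104 = 124.6960

124.70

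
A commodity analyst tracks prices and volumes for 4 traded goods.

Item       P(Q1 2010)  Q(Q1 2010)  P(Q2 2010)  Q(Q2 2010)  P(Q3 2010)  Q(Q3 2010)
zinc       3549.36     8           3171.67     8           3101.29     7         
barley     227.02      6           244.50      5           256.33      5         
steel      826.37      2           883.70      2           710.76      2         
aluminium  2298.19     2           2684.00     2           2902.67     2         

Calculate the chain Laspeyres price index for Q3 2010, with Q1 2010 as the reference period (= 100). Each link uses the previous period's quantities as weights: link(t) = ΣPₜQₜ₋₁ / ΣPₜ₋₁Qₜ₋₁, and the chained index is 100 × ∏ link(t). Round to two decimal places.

Link Q1 2010→Q2 2010:
ΣP(Q2 2010)Q(Q1 2010) = 3171.67×8 + 244.50×6 + 883.70×2 + 2684.00×2 = 25373.36 + 1467 + 1767.4 + 5368 = 33975.76
ΣP(Q1 2010)Q(Q1 2010) = 3549.36×8 + 227.02×6 + 826.37×2 + 2298.19×2 = 28394.88 + 1362.12 + 1652.74 + 4596.38 = 36006.12
link = 33975.76/36006.12 = 0.943611
Link Q2 2010→Q3 2010:
ΣP(Q3 2010)Q(Q2 2010) = 3101.29×8 + 256.33×5 + 710.76×2 + 2902.67×2 = 24810.32 + 1281.65 + 1421.52 + 5805.34 = 33318.83
ΣP(Q2 2010)Q(Q2 2010) = 3171.67×8 + 244.50×5 + 883.70×2 + 2684.00×2 = 25373.36 + 1222.5 + 1767.4 + 5368 = 33731.26
link = 33318.83/33731.26 = 0.987773
Chained index = 100 × 0.943611 × 0.987773 = 93.2073

93.21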